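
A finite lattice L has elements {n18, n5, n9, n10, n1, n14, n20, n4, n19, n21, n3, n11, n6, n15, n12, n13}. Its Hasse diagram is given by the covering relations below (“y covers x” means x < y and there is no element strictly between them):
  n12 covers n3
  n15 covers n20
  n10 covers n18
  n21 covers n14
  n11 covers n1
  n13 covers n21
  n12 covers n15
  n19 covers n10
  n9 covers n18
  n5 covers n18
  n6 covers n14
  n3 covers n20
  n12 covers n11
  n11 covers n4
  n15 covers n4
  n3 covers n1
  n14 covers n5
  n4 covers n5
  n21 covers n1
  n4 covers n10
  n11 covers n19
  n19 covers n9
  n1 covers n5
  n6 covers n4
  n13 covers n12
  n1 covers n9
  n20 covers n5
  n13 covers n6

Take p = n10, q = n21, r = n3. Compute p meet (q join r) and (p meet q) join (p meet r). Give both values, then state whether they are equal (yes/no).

q join r = n13, so p meet (q join r) = n10 meet n13 = n10.
p meet q = n18 and p meet r = n18, so (p meet q) join (p meet r) = n18 join n18 = n18.
Equal: no.

n10; n18; no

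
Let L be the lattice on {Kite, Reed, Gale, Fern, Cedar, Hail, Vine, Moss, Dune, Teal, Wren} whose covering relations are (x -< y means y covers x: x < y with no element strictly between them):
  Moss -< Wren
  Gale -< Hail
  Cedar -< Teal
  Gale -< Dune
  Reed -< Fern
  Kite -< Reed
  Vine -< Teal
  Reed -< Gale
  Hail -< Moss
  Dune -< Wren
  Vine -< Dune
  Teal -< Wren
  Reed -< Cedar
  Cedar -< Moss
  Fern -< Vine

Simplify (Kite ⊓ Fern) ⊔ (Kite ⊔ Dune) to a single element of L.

Dune

Kite ∧ Fern = Kite
Kite ∨ Dune = Dune
Kite ∨ Dune = Dune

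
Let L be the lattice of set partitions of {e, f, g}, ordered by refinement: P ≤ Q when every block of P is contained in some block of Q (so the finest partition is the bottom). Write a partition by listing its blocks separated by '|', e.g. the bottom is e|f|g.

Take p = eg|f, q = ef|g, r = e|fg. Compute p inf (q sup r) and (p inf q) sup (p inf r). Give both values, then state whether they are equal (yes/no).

q sup r = efg, so p inf (q sup r) = eg|f inf efg = eg|f.
p inf q = e|f|g and p inf r = e|f|g, so (p inf q) sup (p inf r) = e|f|g sup e|f|g = e|f|g.
Equal: no.

eg|f; e|f|g; no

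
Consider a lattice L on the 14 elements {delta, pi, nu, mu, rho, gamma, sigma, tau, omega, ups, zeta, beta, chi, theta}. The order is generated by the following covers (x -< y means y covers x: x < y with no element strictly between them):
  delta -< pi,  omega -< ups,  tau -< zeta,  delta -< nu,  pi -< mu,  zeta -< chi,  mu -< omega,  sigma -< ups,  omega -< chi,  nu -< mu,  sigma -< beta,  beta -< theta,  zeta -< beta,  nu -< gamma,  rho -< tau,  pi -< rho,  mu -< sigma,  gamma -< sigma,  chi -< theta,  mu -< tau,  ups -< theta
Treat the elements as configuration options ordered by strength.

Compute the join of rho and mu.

tau

Common upper bounds of {rho, mu}: beta, chi, tau, theta, zeta.
The least among these is tau.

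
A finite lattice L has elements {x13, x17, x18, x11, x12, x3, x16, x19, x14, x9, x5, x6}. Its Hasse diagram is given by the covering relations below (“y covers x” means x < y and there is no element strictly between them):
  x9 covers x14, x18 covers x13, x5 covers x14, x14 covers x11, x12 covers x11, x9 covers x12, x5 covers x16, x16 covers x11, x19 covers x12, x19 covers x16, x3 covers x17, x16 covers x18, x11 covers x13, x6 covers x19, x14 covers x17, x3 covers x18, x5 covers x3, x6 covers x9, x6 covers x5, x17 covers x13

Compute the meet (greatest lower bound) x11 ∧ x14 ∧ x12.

Common lower bounds of {x11, x14, x12}: x11, x13.
The greatest among these is x11.

x11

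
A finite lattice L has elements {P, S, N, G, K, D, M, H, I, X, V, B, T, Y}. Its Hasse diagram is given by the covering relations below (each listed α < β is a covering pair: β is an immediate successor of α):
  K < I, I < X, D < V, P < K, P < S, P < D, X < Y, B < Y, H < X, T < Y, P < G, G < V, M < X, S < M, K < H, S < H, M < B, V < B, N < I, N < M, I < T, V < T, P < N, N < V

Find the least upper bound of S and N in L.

Common upper bounds of {S, N}: B, M, X, Y.
The least among these is M.

M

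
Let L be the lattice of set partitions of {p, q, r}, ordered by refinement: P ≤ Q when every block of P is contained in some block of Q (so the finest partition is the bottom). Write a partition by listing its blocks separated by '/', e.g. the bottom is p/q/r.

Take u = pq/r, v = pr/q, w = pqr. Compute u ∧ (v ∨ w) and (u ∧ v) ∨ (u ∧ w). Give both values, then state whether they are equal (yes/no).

pq/r; pq/r; yes

v ∨ w = pqr, so u ∧ (v ∨ w) = pq/r ∧ pqr = pq/r.
u ∧ v = p/q/r and u ∧ w = pq/r, so (u ∧ v) ∨ (u ∧ w) = p/q/r ∨ pq/r = pq/r.
Equal: yes.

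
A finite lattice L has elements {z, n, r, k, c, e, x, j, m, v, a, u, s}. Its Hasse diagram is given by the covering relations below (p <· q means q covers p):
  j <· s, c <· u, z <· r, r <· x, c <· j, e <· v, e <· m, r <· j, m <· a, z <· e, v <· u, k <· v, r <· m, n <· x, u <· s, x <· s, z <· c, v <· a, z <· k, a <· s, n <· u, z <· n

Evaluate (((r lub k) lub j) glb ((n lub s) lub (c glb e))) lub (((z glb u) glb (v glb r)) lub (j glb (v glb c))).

r ∨ k = a
a ∨ j = s
n ∨ s = s
c ∧ e = z
s ∨ z = s
s ∧ s = s
z ∧ u = z
v ∧ r = z
z ∧ z = z
v ∧ c = z
j ∧ z = z
z ∨ z = z
s ∨ z = s

s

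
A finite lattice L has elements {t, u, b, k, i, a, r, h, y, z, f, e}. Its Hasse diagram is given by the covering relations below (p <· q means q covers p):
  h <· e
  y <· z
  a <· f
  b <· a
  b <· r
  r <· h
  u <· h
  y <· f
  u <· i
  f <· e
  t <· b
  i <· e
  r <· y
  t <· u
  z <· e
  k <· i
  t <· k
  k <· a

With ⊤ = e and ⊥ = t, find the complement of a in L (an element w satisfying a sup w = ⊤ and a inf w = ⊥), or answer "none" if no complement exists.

Need w with a ∨ w = e and a ∧ w = t.
Checking each element gives: u.

u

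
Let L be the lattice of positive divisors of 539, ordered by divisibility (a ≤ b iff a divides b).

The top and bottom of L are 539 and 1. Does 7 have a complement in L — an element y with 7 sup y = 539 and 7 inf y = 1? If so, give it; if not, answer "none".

For every candidate y, either 7 ∨ y ≠ 539 or 7 ∧ y ≠ 1; no complement exists.

none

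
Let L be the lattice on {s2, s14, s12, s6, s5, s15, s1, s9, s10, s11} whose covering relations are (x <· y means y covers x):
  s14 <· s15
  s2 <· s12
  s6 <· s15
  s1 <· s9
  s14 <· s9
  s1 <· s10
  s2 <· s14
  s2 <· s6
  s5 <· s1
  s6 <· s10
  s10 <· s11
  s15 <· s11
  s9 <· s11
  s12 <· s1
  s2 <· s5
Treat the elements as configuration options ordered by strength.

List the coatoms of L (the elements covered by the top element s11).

s10, s15, s9

The coatoms are exactly the elements covered by s11: s10, s15, s9.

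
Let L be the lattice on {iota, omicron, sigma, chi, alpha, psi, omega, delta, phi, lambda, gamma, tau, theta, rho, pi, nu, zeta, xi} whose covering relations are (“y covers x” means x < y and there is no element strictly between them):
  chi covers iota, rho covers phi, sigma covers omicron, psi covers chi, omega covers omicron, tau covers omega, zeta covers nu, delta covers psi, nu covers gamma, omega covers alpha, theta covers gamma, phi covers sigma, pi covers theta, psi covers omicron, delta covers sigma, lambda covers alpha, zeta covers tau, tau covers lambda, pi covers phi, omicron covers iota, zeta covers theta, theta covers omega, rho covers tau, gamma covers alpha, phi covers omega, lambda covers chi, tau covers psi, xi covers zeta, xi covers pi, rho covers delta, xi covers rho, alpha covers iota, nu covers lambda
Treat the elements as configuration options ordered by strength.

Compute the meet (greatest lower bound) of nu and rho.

lambda

Common lower bounds of {nu, rho}: alpha, chi, iota, lambda.
The greatest among these is lambda.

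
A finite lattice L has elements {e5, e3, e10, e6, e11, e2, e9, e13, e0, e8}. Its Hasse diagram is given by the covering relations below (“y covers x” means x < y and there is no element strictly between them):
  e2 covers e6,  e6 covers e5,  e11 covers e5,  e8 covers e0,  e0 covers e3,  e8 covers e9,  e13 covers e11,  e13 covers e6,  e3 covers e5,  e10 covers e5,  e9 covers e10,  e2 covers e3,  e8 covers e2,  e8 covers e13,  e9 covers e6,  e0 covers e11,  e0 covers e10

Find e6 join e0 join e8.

e8

Common upper bounds of {e6, e0, e8}: e8.
The least among these is e8.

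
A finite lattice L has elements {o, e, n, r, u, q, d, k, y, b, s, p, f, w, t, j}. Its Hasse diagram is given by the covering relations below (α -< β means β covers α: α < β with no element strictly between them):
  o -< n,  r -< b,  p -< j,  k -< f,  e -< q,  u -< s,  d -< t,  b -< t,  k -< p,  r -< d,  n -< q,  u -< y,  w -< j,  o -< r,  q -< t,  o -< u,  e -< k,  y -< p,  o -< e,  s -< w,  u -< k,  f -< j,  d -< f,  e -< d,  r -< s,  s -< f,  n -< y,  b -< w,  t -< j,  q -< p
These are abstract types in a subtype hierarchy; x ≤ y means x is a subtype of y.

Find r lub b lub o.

b

Common upper bounds of {r, b, o}: b, j, t, w.
The least among these is b.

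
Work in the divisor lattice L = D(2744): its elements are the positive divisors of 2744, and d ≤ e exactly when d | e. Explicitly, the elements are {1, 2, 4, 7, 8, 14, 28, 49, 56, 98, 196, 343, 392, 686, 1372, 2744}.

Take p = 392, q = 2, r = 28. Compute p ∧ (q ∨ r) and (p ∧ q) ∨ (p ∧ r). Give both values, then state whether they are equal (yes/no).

q ∨ r = 28, so p ∧ (q ∨ r) = 392 ∧ 28 = 28.
p ∧ q = 2 and p ∧ r = 28, so (p ∧ q) ∨ (p ∧ r) = 2 ∨ 28 = 28.
Equal: yes.

28; 28; yes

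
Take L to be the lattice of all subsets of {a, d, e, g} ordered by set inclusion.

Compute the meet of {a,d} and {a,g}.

{a}

Under ⊆, meet is intersection: {a,d} ∩ {a,g} = {a}.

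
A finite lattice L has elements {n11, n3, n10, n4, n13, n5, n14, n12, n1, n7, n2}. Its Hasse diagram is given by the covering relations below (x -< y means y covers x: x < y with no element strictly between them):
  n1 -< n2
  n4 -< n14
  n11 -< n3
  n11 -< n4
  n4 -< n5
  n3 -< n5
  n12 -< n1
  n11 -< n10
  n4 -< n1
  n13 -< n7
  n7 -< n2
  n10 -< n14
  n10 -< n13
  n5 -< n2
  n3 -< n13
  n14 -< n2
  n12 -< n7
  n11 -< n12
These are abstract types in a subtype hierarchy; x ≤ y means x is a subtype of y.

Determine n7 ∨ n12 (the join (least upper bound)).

Common upper bounds of {n7, n12}: n2, n7.
The least among these is n7.

n7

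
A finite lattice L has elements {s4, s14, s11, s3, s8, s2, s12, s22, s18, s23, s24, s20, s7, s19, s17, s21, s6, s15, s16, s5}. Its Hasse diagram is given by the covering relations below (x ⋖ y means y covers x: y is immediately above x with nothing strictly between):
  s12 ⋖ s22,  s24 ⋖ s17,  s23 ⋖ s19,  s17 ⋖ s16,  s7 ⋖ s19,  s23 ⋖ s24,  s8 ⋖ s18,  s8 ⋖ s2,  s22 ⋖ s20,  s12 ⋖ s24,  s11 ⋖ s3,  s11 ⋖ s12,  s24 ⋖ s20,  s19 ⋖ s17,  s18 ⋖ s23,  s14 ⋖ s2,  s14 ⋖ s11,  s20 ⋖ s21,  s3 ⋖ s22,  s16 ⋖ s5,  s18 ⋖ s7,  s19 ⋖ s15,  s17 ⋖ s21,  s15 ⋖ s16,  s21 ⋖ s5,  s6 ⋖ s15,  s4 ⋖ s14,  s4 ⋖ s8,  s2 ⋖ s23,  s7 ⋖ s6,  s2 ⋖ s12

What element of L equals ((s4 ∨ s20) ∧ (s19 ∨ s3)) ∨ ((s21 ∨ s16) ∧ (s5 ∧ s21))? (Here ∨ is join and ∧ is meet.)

s21

s4 ∨ s20 = s20
s19 ∨ s3 = s21
s20 ∧ s21 = s20
s21 ∨ s16 = s5
s5 ∧ s21 = s21
s5 ∧ s21 = s21
s20 ∨ s21 = s21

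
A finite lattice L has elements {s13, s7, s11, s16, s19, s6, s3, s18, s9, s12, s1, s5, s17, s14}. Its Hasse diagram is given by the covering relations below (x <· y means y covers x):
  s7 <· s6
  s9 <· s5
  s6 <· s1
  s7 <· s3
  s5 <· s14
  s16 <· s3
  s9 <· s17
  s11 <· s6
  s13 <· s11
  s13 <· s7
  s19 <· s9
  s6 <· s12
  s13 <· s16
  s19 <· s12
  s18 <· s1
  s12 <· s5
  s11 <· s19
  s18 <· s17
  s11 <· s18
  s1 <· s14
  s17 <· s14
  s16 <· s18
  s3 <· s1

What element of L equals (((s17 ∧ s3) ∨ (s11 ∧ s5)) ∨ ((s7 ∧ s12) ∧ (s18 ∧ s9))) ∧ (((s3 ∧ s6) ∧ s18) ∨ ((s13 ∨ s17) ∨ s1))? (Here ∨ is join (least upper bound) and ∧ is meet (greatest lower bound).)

s18

s17 ∧ s3 = s16
s11 ∧ s5 = s11
s16 ∨ s11 = s18
s7 ∧ s12 = s7
s18 ∧ s9 = s11
s7 ∧ s11 = s13
s18 ∨ s13 = s18
s3 ∧ s6 = s7
s7 ∧ s18 = s13
s13 ∨ s17 = s17
s17 ∨ s1 = s14
s13 ∨ s14 = s14
s18 ∧ s14 = s18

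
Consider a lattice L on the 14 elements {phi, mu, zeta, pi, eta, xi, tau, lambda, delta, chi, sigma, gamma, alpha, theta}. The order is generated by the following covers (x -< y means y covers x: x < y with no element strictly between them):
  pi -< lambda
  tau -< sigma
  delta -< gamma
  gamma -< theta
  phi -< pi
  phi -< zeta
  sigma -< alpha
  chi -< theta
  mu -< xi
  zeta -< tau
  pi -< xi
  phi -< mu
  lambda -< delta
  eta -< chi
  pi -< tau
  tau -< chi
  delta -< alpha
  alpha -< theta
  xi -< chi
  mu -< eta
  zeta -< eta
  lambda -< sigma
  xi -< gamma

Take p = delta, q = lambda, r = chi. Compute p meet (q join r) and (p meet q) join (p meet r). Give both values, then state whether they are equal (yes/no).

q join r = theta, so p meet (q join r) = delta meet theta = delta.
p meet q = lambda and p meet r = pi, so (p meet q) join (p meet r) = lambda join pi = lambda.
Equal: no.

delta; lambda; no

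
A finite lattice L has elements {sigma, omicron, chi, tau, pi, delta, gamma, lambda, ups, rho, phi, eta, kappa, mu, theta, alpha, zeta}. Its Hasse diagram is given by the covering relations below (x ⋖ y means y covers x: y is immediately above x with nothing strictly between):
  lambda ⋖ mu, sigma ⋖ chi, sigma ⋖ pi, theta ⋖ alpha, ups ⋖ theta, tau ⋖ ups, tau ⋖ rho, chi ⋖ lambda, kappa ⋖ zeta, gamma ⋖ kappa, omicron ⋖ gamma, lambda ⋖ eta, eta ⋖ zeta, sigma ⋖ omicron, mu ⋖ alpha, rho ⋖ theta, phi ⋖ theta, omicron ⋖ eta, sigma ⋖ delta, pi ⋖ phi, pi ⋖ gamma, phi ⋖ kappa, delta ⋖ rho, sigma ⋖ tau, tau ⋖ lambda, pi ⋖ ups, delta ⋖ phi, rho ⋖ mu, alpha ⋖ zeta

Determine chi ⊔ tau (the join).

lambda

Common upper bounds of {chi, tau}: alpha, eta, lambda, mu, zeta.
The least among these is lambda.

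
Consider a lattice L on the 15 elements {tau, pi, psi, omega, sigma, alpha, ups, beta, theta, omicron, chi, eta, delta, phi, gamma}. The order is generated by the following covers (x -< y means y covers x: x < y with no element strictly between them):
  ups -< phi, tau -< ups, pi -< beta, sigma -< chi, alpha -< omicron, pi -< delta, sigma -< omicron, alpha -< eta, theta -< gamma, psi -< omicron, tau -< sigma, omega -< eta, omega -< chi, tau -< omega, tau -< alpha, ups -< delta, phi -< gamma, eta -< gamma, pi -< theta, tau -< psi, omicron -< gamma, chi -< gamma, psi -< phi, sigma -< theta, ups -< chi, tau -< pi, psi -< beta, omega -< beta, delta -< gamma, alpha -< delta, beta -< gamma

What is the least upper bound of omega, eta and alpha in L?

eta

Common upper bounds of {omega, eta, alpha}: eta, gamma.
The least among these is eta.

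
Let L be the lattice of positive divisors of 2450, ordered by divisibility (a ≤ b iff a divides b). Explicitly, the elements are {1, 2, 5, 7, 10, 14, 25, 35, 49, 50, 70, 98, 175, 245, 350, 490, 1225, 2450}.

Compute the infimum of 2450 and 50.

50

In the divisibility order, the meet is the greatest common divisor: gcd(2450, 50) = 50.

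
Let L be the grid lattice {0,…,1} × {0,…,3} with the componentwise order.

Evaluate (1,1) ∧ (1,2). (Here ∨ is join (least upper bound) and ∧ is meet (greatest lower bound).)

(1,1)

(1,1) ∧ (1,2) = (1,1)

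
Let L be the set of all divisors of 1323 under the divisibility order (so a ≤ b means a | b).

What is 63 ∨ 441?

Common upper bounds of {63, 441}: 1323, 441.
The least among these is 441.

441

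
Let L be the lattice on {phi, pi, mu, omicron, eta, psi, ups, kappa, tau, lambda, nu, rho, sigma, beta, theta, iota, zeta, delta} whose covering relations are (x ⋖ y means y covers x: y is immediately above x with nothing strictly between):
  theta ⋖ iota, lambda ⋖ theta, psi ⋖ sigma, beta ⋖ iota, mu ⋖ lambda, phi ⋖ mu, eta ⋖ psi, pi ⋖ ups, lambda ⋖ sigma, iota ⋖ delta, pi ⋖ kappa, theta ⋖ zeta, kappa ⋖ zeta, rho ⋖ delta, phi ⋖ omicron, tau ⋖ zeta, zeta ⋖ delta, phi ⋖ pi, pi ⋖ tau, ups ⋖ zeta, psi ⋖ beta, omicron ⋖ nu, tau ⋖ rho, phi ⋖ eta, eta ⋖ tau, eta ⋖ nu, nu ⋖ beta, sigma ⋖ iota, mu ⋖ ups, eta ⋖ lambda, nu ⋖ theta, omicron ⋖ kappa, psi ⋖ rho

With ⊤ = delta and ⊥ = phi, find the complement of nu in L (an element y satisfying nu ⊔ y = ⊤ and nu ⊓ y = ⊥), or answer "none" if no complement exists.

For every candidate y, either nu ∨ y ≠ delta or nu ∧ y ≠ phi; no complement exists.

none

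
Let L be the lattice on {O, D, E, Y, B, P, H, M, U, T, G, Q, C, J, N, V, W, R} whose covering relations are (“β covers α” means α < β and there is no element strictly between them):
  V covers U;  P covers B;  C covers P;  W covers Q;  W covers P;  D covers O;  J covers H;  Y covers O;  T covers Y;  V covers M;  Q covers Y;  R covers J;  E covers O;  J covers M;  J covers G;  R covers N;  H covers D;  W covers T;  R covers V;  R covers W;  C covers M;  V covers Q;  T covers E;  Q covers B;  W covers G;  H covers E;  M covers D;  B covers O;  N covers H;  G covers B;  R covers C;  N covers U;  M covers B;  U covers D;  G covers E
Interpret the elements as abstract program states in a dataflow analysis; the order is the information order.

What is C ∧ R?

Common lower bounds of {C, R}: B, C, D, M, O, P.
The greatest among these is C.

C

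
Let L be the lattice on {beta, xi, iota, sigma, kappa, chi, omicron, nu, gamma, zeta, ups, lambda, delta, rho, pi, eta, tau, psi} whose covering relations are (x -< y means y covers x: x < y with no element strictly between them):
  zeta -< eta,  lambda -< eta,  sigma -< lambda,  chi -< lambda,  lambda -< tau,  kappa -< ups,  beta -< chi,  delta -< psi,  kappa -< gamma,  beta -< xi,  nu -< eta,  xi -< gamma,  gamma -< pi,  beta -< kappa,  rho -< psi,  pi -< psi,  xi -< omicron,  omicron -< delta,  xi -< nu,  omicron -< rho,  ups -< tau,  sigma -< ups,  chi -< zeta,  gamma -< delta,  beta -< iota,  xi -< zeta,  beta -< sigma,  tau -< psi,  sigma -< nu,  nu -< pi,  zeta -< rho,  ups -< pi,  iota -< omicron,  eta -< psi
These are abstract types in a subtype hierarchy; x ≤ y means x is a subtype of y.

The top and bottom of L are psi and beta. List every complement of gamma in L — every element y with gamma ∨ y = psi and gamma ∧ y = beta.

Need y with gamma ∨ y = psi and gamma ∧ y = beta.
Checking each element gives: chi, lambda.

chi, lambda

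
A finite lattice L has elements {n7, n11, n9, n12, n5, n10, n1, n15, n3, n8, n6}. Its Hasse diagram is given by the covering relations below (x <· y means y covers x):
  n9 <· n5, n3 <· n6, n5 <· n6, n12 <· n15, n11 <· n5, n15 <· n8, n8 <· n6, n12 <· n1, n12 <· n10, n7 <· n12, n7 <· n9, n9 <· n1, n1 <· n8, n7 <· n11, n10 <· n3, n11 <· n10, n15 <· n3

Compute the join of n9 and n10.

Common upper bounds of {n9, n10}: n6.
The least among these is n6.

n6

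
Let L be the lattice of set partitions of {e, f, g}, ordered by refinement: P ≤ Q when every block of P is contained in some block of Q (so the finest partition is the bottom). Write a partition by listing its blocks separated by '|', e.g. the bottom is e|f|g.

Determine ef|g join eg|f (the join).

The join of ef|g and eg|f merges any blocks that overlap across the partitions, giving efg.

efg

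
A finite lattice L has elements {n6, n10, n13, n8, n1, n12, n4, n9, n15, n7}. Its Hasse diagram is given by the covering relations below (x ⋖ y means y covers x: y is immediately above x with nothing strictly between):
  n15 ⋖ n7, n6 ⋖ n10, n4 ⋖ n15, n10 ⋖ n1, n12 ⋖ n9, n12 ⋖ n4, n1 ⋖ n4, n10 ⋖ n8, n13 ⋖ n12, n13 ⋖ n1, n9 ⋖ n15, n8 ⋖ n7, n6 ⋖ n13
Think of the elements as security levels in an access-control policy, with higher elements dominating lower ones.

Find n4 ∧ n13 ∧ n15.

Common lower bounds of {n4, n13, n15}: n13, n6.
The greatest among these is n13.

n13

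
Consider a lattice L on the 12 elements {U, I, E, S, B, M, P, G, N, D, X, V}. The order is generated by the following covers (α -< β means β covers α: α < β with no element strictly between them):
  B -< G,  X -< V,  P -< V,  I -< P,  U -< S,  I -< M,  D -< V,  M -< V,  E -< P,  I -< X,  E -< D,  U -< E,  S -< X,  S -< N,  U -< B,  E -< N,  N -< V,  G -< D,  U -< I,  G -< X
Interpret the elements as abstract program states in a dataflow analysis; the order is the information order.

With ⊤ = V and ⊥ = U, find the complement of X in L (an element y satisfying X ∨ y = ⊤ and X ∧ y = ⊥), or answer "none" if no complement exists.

Need y with X ∨ y = V and X ∧ y = U.
Checking each element gives: E.

E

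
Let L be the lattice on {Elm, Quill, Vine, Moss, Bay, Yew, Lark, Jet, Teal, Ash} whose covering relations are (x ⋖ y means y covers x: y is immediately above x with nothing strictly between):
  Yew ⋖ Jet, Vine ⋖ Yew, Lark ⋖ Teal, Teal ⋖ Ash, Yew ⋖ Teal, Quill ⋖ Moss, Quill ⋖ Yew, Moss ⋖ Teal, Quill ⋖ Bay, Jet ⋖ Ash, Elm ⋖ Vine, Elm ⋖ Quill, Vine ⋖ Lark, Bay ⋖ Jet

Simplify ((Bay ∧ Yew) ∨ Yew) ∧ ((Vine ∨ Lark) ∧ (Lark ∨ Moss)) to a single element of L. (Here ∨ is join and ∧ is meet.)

Vine

Bay ∧ Yew = Quill
Quill ∨ Yew = Yew
Vine ∨ Lark = Lark
Lark ∨ Moss = Teal
Lark ∧ Teal = Lark
Yew ∧ Lark = Vine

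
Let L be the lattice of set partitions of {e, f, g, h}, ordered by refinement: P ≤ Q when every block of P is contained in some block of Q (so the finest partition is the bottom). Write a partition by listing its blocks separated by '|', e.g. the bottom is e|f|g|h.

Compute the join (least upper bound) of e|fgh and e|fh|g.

The join of e|fgh and e|fh|g merges any blocks that overlap across the partitions, giving e|fgh.

e|fgh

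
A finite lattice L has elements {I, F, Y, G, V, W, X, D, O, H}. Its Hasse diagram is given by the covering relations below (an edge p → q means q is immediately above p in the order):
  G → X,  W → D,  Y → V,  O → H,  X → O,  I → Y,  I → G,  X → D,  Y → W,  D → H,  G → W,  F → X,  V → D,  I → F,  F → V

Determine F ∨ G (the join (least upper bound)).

X

Common upper bounds of {F, G}: D, H, O, X.
The least among these is X.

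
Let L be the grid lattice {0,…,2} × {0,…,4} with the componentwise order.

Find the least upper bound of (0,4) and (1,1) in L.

(1,4)

In a product of chains, the join is componentwise max, giving (1,4).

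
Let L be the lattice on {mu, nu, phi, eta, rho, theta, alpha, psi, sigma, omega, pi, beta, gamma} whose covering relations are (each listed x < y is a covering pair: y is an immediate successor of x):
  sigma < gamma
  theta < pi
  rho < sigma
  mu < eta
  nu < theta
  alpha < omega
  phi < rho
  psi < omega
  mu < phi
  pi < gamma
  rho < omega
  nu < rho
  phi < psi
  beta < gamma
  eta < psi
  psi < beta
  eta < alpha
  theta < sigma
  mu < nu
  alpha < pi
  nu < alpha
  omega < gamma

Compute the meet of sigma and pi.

theta

Common lower bounds of {sigma, pi}: mu, nu, theta.
The greatest among these is theta.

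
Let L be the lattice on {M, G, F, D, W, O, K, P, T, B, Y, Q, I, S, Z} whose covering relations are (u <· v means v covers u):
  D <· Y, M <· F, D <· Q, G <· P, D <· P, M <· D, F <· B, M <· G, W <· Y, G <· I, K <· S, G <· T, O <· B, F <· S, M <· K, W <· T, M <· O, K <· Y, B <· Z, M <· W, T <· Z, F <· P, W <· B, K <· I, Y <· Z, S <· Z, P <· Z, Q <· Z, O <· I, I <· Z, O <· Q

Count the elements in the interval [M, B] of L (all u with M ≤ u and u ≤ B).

5

The interval [M, B] = {B, F, M, O, W}, which has 5 elements.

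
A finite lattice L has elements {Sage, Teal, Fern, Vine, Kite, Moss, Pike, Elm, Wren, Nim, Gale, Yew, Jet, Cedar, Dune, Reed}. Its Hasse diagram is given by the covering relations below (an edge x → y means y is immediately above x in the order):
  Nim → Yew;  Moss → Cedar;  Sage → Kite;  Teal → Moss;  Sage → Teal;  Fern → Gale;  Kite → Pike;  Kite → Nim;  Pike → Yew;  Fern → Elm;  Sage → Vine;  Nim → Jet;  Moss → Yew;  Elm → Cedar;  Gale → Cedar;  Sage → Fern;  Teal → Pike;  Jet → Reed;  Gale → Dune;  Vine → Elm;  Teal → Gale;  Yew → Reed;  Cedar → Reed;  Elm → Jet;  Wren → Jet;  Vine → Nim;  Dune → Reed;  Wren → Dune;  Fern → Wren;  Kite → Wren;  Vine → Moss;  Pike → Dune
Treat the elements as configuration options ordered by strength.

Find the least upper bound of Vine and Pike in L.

Common upper bounds of {Vine, Pike}: Reed, Yew.
The least among these is Yew.

Yew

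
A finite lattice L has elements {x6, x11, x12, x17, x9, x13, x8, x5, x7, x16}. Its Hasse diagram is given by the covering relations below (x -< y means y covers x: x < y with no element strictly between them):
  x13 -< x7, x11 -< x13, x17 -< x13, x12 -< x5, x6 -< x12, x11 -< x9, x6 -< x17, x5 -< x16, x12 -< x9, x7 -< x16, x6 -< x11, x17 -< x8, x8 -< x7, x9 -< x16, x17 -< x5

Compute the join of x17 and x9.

x16

Common upper bounds of {x17, x9}: x16.
The least among these is x16.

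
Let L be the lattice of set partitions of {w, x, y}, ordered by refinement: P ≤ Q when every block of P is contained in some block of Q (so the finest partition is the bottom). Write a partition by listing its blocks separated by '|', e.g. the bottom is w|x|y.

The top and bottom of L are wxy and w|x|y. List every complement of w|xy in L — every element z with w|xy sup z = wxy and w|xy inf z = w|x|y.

wx|y, wy|x

Need z with w|xy ∨ z = wxy and w|xy ∧ z = w|x|y.
Checking each element gives: wx|y, wy|x.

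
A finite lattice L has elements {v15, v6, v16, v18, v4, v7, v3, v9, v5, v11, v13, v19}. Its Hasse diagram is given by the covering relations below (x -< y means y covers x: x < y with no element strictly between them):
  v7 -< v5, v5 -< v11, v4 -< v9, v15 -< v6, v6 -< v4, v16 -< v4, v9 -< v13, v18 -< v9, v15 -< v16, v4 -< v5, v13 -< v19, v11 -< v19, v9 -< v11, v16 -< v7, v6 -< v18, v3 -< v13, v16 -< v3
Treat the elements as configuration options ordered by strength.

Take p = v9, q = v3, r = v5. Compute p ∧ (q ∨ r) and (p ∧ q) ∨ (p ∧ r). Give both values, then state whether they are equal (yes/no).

v9; v4; no

q ∨ r = v19, so p ∧ (q ∨ r) = v9 ∧ v19 = v9.
p ∧ q = v16 and p ∧ r = v4, so (p ∧ q) ∨ (p ∧ r) = v16 ∨ v4 = v4.
Equal: no.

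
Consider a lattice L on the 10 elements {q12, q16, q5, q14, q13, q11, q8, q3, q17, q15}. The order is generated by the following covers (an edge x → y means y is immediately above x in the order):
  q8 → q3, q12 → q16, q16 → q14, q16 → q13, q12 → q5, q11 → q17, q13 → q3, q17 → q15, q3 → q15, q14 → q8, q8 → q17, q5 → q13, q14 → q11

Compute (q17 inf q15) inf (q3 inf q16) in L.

q16

q17 ∧ q15 = q17
q3 ∧ q16 = q16
q17 ∧ q16 = q16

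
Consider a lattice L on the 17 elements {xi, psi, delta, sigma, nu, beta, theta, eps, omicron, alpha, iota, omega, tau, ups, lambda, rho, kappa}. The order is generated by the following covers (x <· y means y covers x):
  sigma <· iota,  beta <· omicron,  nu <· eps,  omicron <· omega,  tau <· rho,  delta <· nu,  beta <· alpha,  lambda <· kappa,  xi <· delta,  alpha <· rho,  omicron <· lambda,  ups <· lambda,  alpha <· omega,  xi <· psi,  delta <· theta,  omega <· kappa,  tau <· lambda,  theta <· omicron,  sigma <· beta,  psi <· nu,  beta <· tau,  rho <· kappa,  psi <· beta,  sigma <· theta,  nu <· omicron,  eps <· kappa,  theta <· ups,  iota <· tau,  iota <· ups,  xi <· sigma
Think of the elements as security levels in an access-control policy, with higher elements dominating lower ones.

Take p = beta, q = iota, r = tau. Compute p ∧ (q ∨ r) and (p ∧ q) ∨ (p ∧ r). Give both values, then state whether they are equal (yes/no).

beta; beta; yes

q ∨ r = tau, so p ∧ (q ∨ r) = beta ∧ tau = beta.
p ∧ q = sigma and p ∧ r = beta, so (p ∧ q) ∨ (p ∧ r) = sigma ∨ beta = beta.
Equal: yes.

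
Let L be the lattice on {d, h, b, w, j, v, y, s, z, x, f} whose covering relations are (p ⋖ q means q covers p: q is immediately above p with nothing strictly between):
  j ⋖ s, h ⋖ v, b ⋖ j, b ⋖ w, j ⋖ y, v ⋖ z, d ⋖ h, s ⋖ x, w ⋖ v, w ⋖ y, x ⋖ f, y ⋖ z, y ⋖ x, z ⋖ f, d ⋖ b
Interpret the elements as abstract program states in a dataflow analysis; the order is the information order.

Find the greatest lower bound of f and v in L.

Common lower bounds of {f, v}: b, d, h, v, w.
The greatest among these is v.

v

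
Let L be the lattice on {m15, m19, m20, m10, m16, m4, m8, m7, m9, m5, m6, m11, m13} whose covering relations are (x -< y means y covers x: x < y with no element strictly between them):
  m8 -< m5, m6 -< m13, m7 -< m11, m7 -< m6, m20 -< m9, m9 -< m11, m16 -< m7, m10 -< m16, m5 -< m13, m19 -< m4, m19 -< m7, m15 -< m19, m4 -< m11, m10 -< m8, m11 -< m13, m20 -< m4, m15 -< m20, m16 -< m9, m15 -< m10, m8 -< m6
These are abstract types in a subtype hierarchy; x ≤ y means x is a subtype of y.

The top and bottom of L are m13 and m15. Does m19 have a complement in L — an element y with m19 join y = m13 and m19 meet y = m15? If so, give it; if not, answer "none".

Need y with m19 ∨ y = m13 and m19 ∧ y = m15.
Checking each element gives: m5.

m5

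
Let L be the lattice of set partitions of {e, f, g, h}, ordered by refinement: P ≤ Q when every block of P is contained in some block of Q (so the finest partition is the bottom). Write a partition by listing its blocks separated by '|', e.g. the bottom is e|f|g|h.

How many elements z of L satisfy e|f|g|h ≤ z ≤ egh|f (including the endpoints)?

5

The interval [e|f|g|h, egh|f] = {egh|f, eg|f|h, eh|f|g, e|f|gh, e|f|g|h}, which has 5 elements.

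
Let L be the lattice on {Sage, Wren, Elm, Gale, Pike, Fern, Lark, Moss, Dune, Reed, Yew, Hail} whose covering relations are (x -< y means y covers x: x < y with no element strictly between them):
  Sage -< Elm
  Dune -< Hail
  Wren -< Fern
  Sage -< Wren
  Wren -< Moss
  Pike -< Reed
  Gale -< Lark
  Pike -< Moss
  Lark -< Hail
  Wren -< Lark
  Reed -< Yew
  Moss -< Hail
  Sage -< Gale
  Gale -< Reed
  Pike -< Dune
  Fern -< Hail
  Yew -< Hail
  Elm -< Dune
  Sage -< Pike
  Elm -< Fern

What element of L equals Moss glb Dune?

Pike

Moss ∧ Dune = Pike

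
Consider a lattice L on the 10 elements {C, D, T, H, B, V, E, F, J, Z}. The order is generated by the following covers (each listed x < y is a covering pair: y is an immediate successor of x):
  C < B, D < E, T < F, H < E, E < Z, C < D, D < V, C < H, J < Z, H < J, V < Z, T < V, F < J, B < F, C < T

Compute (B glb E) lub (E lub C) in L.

B ∧ E = C
E ∨ C = E
C ∨ E = E

E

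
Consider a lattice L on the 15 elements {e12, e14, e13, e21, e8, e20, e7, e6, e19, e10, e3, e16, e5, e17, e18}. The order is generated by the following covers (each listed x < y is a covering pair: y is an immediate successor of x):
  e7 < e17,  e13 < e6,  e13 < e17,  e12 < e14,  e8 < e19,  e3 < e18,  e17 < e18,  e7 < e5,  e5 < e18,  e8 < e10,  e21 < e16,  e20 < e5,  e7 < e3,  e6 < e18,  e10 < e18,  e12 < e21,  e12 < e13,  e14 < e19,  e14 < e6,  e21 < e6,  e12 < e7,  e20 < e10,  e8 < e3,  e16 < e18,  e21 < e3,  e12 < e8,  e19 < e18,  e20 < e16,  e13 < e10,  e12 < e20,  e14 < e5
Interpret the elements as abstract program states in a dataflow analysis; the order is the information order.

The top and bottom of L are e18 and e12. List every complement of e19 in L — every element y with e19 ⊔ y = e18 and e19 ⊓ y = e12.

Need y with e19 ∨ y = e18 and e19 ∧ y = e12.
Checking each element gives: e13, e16, e17, e20, e21, e7.

e13, e16, e17, e20, e21, e7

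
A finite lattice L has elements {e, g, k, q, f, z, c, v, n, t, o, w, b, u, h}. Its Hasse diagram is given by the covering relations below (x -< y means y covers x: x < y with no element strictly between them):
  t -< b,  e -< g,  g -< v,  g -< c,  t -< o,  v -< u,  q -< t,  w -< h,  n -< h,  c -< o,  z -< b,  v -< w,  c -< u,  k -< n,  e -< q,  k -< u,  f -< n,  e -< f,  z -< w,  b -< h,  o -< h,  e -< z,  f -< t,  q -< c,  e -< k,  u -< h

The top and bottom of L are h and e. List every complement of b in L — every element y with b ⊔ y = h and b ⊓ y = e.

g, k, v

Need y with b ∨ y = h and b ∧ y = e.
Checking each element gives: g, k, v.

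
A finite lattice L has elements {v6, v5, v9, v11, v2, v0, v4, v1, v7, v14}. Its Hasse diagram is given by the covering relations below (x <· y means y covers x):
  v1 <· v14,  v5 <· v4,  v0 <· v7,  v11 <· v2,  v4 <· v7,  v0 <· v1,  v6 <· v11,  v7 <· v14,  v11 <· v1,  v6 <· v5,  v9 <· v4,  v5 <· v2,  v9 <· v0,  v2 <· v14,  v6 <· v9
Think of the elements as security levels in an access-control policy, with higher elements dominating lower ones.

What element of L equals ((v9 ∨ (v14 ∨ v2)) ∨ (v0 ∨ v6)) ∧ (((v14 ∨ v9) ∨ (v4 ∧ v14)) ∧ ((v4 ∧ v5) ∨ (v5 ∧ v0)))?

v14 ∨ v2 = v14
v9 ∨ v14 = v14
v0 ∨ v6 = v0
v14 ∨ v0 = v14
v14 ∨ v9 = v14
v4 ∧ v14 = v4
v14 ∨ v4 = v14
v4 ∧ v5 = v5
v5 ∧ v0 = v6
v5 ∨ v6 = v5
v14 ∧ v5 = v5
v14 ∧ v5 = v5

v5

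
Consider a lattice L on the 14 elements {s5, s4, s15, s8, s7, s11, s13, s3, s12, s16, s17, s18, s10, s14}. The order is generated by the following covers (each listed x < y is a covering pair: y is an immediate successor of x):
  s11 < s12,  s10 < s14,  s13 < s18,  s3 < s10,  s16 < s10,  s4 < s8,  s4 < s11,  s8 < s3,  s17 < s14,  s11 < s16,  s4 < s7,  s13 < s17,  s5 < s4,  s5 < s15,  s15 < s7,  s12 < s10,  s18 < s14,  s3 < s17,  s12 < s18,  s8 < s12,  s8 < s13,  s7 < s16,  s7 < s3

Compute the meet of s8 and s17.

Common lower bounds of {s8, s17}: s4, s5, s8.
The greatest among these is s8.

s8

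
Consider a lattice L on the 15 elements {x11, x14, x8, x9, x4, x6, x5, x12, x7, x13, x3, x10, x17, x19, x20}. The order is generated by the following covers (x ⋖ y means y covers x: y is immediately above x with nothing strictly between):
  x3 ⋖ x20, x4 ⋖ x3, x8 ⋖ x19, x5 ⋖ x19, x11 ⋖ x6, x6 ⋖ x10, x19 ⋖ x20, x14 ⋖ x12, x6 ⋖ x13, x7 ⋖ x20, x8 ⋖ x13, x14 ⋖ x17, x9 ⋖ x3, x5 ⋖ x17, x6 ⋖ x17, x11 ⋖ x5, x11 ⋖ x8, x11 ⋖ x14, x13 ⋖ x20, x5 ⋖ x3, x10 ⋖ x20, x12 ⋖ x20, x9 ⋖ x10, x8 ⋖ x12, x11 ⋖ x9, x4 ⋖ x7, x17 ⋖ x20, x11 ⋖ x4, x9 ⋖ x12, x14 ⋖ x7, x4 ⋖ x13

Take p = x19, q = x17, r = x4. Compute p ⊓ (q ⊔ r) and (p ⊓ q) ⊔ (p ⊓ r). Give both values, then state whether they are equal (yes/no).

x19; x5; no

q ⊔ r = x20, so p ⊓ (q ⊔ r) = x19 ⊓ x20 = x19.
p ⊓ q = x5 and p ⊓ r = x11, so (p ⊓ q) ⊔ (p ⊓ r) = x5 ⊔ x11 = x5.
Equal: no.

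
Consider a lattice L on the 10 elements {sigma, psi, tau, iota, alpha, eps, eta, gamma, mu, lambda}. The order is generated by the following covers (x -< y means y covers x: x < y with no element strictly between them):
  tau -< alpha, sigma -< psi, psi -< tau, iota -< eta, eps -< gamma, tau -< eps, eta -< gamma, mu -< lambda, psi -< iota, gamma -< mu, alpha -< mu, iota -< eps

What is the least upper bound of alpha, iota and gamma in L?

Common upper bounds of {alpha, iota, gamma}: lambda, mu.
The least among these is mu.

mu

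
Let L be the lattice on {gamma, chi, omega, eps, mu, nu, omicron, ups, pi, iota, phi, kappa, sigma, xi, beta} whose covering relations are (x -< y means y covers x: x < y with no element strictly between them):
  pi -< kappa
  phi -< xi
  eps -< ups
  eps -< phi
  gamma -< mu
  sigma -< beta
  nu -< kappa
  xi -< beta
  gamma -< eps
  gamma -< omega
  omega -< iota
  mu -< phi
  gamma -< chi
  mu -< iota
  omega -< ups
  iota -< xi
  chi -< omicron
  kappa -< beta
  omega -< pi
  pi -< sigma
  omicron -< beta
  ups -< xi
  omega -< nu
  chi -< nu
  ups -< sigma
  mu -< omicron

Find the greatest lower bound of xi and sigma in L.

Common lower bounds of {xi, sigma}: eps, gamma, omega, ups.
The greatest among these is ups.

ups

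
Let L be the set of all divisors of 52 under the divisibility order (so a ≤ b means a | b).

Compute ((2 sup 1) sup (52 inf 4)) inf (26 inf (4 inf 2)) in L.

2

2 ∨ 1 = 2
52 ∧ 4 = 4
2 ∨ 4 = 4
4 ∧ 2 = 2
26 ∧ 2 = 2
4 ∧ 2 = 2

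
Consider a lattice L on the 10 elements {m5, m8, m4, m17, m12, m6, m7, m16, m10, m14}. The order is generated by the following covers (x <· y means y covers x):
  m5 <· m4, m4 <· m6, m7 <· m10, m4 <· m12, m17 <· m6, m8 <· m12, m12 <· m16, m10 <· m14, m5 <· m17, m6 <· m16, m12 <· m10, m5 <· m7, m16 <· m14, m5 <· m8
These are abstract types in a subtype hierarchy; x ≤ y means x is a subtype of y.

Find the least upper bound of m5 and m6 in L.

m6

Common upper bounds of {m5, m6}: m14, m16, m6.
The least among these is m6.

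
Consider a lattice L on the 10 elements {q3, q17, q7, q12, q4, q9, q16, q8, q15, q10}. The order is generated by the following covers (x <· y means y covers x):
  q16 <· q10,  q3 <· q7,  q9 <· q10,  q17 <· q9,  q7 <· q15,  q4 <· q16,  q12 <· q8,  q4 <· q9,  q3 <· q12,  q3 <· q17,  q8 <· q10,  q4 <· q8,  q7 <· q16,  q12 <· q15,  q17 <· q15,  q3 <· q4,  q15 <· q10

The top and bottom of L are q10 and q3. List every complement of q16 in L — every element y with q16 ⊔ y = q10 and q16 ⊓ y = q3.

q12, q17

Need y with q16 ∨ y = q10 and q16 ∧ y = q3.
Checking each element gives: q12, q17.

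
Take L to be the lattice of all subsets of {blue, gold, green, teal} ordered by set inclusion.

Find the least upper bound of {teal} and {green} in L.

{green,teal}

Under ⊆, join is union: {teal} ∪ {green} = {green,teal}.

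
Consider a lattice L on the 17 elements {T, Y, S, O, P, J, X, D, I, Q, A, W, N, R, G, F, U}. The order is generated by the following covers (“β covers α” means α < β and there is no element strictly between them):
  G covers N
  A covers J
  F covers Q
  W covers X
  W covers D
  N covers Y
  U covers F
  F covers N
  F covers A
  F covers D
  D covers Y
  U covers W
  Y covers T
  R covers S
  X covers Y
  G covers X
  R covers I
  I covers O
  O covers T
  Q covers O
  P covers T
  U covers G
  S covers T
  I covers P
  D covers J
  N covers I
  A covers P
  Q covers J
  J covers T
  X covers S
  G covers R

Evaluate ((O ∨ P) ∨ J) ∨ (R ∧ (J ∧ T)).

F

O ∨ P = I
I ∨ J = F
J ∧ T = T
R ∧ T = T
F ∨ T = F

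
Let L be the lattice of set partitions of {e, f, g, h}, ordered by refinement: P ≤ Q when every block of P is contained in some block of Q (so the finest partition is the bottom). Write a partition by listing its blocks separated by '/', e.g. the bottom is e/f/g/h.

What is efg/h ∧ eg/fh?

eg/f/h

The meet (common refinement) of efg/h and eg/fh intersects blocks pairwise, giving eg/f/h.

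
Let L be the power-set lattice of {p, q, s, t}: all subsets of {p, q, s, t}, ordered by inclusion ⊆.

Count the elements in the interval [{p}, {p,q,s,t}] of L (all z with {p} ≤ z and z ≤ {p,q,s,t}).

8

The interval [{p}, {p,q,s,t}] = {{p,q,s,t}, {p,q,s}, {p,q,t}, {p,q}, {p,s,t}, {p,s}, {p,t}, {p}}, which has 8 elements.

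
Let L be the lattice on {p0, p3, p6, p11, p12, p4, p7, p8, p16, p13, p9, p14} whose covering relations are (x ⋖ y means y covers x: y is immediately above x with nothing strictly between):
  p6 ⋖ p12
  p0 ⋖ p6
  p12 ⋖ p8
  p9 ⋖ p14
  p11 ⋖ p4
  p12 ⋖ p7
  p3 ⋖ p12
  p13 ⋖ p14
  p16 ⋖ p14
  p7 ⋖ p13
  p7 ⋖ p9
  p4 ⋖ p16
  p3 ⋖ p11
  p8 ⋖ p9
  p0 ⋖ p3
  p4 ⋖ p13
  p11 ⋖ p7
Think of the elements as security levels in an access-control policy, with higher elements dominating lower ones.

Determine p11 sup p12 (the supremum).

Common upper bounds of {p11, p12}: p13, p14, p7, p9.
The least among these is p7.

p7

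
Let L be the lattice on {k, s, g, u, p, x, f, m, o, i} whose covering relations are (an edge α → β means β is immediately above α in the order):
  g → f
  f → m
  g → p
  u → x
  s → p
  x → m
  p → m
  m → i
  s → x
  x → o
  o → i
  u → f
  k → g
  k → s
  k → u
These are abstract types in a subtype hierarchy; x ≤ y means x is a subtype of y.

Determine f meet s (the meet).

k

Common lower bounds of {f, s}: k.
The greatest among these is k.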